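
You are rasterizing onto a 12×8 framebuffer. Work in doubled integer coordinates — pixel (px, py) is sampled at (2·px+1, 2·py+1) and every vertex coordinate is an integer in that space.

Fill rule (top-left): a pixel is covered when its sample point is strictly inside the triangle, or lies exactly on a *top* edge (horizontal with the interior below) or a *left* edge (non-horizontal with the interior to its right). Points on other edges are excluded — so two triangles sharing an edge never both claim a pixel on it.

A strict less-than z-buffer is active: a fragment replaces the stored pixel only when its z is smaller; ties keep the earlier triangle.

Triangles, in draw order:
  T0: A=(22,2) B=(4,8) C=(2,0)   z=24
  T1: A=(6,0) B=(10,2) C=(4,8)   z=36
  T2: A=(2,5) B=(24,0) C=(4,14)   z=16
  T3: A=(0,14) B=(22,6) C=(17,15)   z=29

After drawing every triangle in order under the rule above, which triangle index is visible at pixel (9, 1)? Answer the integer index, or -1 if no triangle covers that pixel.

T0:
  2·area = 156
  edge (22, 2)→(4, 8): d=(-18,6) right/bottom  bias=-1
  edge (4, 8)→(2, 0): d=(-2,-8) top-left  bias=+0
  edge (2, 0)→(22, 2): d=(20,2) right/bottom  bias=-1
    (1,0)@(3, 1): e=[132,6,18] → #
    (2,0)@(5, 1): e=[120,22,14] → #
    (3,0)@(7, 1): e=[108,38,10] → #
    (4,0)@(9, 1): e=[96,54,6] → #
    (5,0)@(11, 1): e=[84,70,2] → #
    (6,0)@(13, 1): e=[72,86,-2] → ·
    (1,1)@(3, 3): e=[96,2,58] → #
    (6,1)@(13, 3): e=[36,82,38] → #
    (7,1)@(15, 3): e=[24,98,34] → #
    (8,1)@(17, 3): e=[12,114,30] → #
    (9,1)@(19, 3): e=[0,130,26] → ·  [on edge]
    (1,2)@(3, 5): e=[60,-2,98] → ·
    (6,2)@(13, 5): e=[0,78,78] → ·  [on edge]
    (3,3)@(7, 7): e=[0,26,130] → ·  [on edge]
    (0,4)@(1, 9): e=[0,-26,182] → ·  [on edge]
  covered (18 px):
    · # # # # # · · · · · ·
    · # # # # # # # # · · ·
    · · # # # # · · · · · ·
    · · # · · · · · · · · ·
    · · · · · · · · · · · ·
    · · · · · · · · · · · ·
    · · · · · · · · · · · ·
    · · · · · · · · · · · ·
T1:
  2·area = 36
  edge (6, 0)→(10, 2): d=(4,2) right/bottom  bias=-1
  edge (10, 2)→(4, 8): d=(-6,6) right/bottom  bias=-1
  edge (4, 8)→(6, 0): d=(2,-8) top-left  bias=+0
    (3,0)@(7, 1): e=[2,24,10] → #
    (4,0)@(9, 1): e=[-2,12,26] → ·
    (5,0)@(11, 1): e=[-6,0,42] → ·  [on edge]
    (3,1)@(7, 3): e=[10,12,14] → #
    (4,1)@(9, 3): e=[6,0,30] → ·  [on edge]
    (2,2)@(5, 5): e=[22,12,2] → #
    (3,2)@(7, 5): e=[18,0,18] → ·  [on edge]
    (2,3)@(5, 7): e=[30,0,6] → ·  [on edge]
    (1,4)@(3, 9): e=[42,0,-6] → ·  [on edge]
    (0,5)@(1, 11): e=[54,0,-18] → ·  [on edge]
  covered (3 px):
    · · · # · · · · · · · ·
    · · · # · · · · · · · ·
    · · # · · · · · · · · ·
    · · · · · · · · · · · ·
    · · · · · · · · · · · ·
    · · · · · · · · · · · ·
    · · · · · · · · · · · ·
    · · · · · · · · · · · ·
T2:
  2·area = 208
  edge (2, 5)→(24, 0): d=(22,-5) top-left  bias=+0
  edge (24, 0)→(4, 14): d=(-20,14) right/bottom  bias=-1
  edge (4, 14)→(2, 5): d=(-2,-9) top-left  bias=+0
    (10,0)@(21, 1): e=[7,22,179] → #
    (11,0)@(23, 1): e=[17,-6,197] → ·
    (5,1)@(11, 3): e=[1,122,85] → #
    (6,1)@(13, 3): e=[11,94,103] → #
    (7,1)@(15, 3): e=[21,66,121] → #
    (8,1)@(17, 3): e=[31,38,139] → #
    (9,1)@(19, 3): e=[41,10,157] → #
    (10,1)@(21, 3): e=[51,-18,175] → ·
    (1,2)@(3, 5): e=[5,194,9] → #
    (2,2)@(5, 5): e=[15,166,27] → #
    (3,2)@(7, 5): e=[25,138,45] → #
    (4,2)@(9, 5): e=[35,110,63] → #
  covered (27 px):
    · · · · · · · · · · # ·
    · · · · · # # # # # · ·
    · # # # # # # # · · · ·
    · # # # # # # · · · · ·
    · # # # # # · · · · · ·
    · · # # · · · · · · · ·
    · · # · · · · · · · · ·
    · · · · · · · · · · · ·
T3:
  2·area = 158
  edge (0, 14)→(22, 6): d=(22,-8) top-left  bias=+0
  edge (22, 6)→(17, 15): d=(-5,9) right/bottom  bias=-1
  edge (17, 15)→(0, 14): d=(-17,-1) top-left  bias=+0
    (10,3)@(21, 7): e=[14,4,140] → #
    (11,3)@(23, 7): e=[30,-14,142] → ·
    (7,4)@(15, 9): e=[10,48,100] → #
    (8,4)@(17, 9): e=[26,30,102] → #
    (9,4)@(19, 9): e=[42,12,104] → #
    (10,4)@(21, 9): e=[58,-6,106] → ·
    (4,5)@(9, 11): e=[6,92,60] → #
    (5,5)@(11, 11): e=[22,74,62] → #
    (6,5)@(13, 11): e=[38,56,64] → #
    (10,5)@(21, 11): e=[102,-16,72] → ·
    (1,6)@(3, 13): e=[2,136,20] → #
    (2,6)@(5, 13): e=[18,118,22] → #
    (8,7)@(17, 15): e=[158,0,0] → ·  [on edge]
  covered (18 px):
    · · · · · · · · · · · ·
    · · · · · · · · · · · ·
    · · · · · · · · · · · ·
    · · · · · · · · · · # ·
    · · · · · · · # # # · ·
    · · · · # # # # # # · ·
    · # # # # # # # # · · ·
    · · · · · · · · · · · ·

Z-buffer (winner per pixel, '.' = empty):
  . 0 0 0 0 0 . . . . 2 .
  . 0 0 0 0 2 2 2 2 2 . .
  . 2 2 2 2 2 2 2 . . . .
  . 2 2 2 2 2 2 . . . 3 .
  . 2 2 2 2 2 . 3 3 3 . .
  . . 2 2 3 3 3 3 3 3 . .
  . 3 2 3 3 3 3 3 3 . . .
  . . . . . . . . . . . .

Answer: 2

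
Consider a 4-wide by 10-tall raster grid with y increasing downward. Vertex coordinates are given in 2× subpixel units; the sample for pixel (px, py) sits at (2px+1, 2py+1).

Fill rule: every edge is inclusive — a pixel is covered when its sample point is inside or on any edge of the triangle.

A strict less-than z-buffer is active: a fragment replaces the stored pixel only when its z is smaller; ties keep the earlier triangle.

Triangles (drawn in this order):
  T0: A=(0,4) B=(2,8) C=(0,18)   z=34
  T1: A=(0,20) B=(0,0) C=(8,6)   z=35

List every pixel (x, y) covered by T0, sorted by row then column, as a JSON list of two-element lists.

T0:
  2·area = 28
  edge (0, 4)→(2, 8): d=(2,4) inclusive
  edge (2, 8)→(0, 18): d=(-2,10) inclusive
  edge (0, 18)→(0, 4): d=(0,-14) inclusive
    (1,1)@(3, 3): e=[-14,0,42] → .  [on edge]
    (0,3)@(1, 7): e=[2,12,14] → X
    (1,3)@(3, 7): e=[-6,-8,42] → .
    (0,4)@(1, 9): e=[6,8,14] → X
    (1,4)@(3, 9): e=[-2,-12,42] → .
    (0,5)@(1, 11): e=[10,4,14] → X
    (1,5)@(3, 11): e=[2,-16,42] → .
    (0,6)@(1, 13): e=[14,0,14] → X  [on edge]
    (1,6)@(3, 13): e=[6,-20,42] → .
    (0,7)@(1, 15): e=[18,-4,14] → .
  covered (4 px):
    . . . .
    . . . .
    . . . .
    X . . .
    X . . .
    X . . .
    X . . .
    . . . .
    . . . .
    . . . .
T1:
  2·area = 160
  edge (0, 20)→(0, 0): d=(0,-20) inclusive
  edge (0, 0)→(8, 6): d=(8,6) inclusive
  edge (8, 6)→(0, 20): d=(-8,14) inclusive
    (0,0)@(1, 1): e=[20,2,138] → X
    (1,0)@(3, 1): e=[60,-10,110] → .
    (0,1)@(1, 3): e=[20,18,122] → X
    (1,1)@(3, 3): e=[60,6,94] → X
    (2,1)@(5, 3): e=[100,-6,66] → .
    (0,2)@(1, 5): e=[20,34,106] → X
    (2,2)@(5, 5): e=[100,10,50] → X
    (3,2)@(7, 5): e=[140,-2,22] → .
    (0,3)@(1, 7): e=[20,50,90] → X
    (3,3)@(7, 7): e=[140,14,6] → X
    (0,4)@(1, 9): e=[20,66,74] → X
    (3,4)@(7, 9): e=[140,30,-10] → .
  covered (20 px):
    X . . .
    X X . .
    X X X .
    X X X X
    X X X .
    X X X .
    X X . .
    X . . .
    X . . .
    . . . .

Final: [[0,3],[0,4],[0,5],[0,6]]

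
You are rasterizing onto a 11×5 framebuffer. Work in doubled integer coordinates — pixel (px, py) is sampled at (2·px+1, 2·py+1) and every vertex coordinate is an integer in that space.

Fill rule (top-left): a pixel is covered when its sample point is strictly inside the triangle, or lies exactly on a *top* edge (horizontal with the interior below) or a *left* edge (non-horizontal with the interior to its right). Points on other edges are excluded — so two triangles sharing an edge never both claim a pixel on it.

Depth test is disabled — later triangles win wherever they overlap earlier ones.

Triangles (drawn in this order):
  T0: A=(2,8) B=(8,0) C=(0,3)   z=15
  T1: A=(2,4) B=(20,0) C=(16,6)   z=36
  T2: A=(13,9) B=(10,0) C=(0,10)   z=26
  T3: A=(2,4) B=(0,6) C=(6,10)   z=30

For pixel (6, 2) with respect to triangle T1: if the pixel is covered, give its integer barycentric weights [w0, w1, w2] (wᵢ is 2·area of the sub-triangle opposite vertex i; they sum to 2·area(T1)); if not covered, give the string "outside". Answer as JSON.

T0:
  2·area = 46  (B↔C swapped to make it positive)
  edge (2, 8)→(0, 3): d=(-2,-5) top-left  bias=+0
  edge (0, 3)→(8, 0): d=(8,-3) top-left  bias=+0
  edge (8, 0)→(2, 8): d=(-6,8) right/bottom  bias=-1
    (3,0)@(7, 1): e=[39,5,2] → #
    (4,0)@(9, 1): e=[49,11,-14] → ·
    (0,1)@(1, 3): e=[5,3,38] → #
    (1,1)@(3, 3): e=[15,9,22] → #
    (2,1)@(5, 3): e=[25,15,6] → #
    (3,1)@(7, 3): e=[35,21,-10] → ·
    (0,2)@(1, 5): e=[1,19,26] → #
    (2,2)@(5, 5): e=[21,31,-6] → ·
    (0,3)@(1, 7): e=[-3,35,14] → ·
    (1,3)@(3, 7): e=[7,41,-2] → ·
  covered (6 px):
    · · · # · · · · · · ·
    # # # · · · · · · · ·
    # # · · · · · · · · ·
    · · · · · · · · · · ·
    · · · · · · · · · · ·
T1:
  2·area = 92
  edge (2, 4)→(20, 0): d=(18,-4) top-left  bias=+0
  edge (20, 0)→(16, 6): d=(-4,6) right/bottom  bias=-1
  edge (16, 6)→(2, 4): d=(-14,-2) top-left  bias=+0
    (8,0)@(17, 1): e=[6,14,72] → #
    (9,0)@(19, 1): e=[14,2,76] → #
    (10,0)@(21, 1): e=[22,-10,80] → ·
    (3,1)@(7, 3): e=[2,66,24] → #
    (4,1)@(9, 3): e=[10,54,28] → #
    (5,1)@(11, 3): e=[18,42,32] → #
    (6,1)@(13, 3): e=[26,30,36] → #
    (7,1)@(15, 3): e=[34,18,40] → #
    (9,1)@(19, 3): e=[50,-6,48] → ·
    (3,2)@(7, 5): e=[38,58,-4] → ·
    (4,2)@(9, 5): e=[46,46,0] → #  [on edge]
    (8,2)@(17, 5): e=[78,-2,16] → ·
  covered (12 px):
    · · · · · · · · # # ·
    · · · # # # # # # · ·
    · · · · # # # # · · ·
    · · · · · · · · · · ·
    · · · · · · · · · · ·
T2:
  2·area = 120  (B↔C swapped to make it positive)
  edge (13, 9)→(0, 10): d=(-13,1) right/bottom  bias=-1
  edge (0, 10)→(10, 0): d=(10,-10) top-left  bias=+0
  edge (10, 0)→(13, 9): d=(3,9) right/bottom  bias=-1
    (4,0)@(9, 1): e=[108,0,12] → #  [on edge]
    (5,0)@(11, 1): e=[106,20,-6] → ·
    (3,1)@(7, 3): e=[84,0,36] → #  [on edge]
    (5,1)@(11, 3): e=[80,40,0] → ·  [on edge]
    (2,2)@(5, 5): e=[60,0,60] → #  [on edge]
    (5,2)@(11, 5): e=[54,60,6] → #
    (6,2)@(13, 5): e=[52,80,-12] → ·
    (1,3)@(3, 7): e=[36,0,84] → #  [on edge]
    (6,3)@(13, 7): e=[26,100,-6] → ·
    (0,4)@(1, 9): e=[12,0,108] → #  [on edge]
    (6,4)@(13, 9): e=[0,120,0] → ·  [on edge]
  covered (18 px):
    · · · · # · · · · · ·
    · · · # # · · · · · ·
    · · # # # # · · · · ·
    · # # # # # · · · · ·
    # # # # # # · · · · ·
T3:
  2·area = 20  (B↔C swapped to make it positive)
  edge (2, 4)→(6, 10): d=(4,6) right/bottom  bias=-1
  edge (6, 10)→(0, 6): d=(-6,-4) top-left  bias=+0
  edge (0, 6)→(2, 4): d=(2,-2) top-left  bias=+0
    (2,0)@(5, 1): e=[-30,50,0] → ·  [on edge]
    (1,1)@(3, 3): e=[-10,30,0] → ·  [on edge]
    (0,2)@(1, 5): e=[10,10,0] → #  [on edge]
    (1,2)@(3, 5): e=[-2,18,4] → ·
    (0,3)@(1, 7): e=[18,-2,4] → ·
    (1,3)@(3, 7): e=[6,6,8] → #
    (2,3)@(5, 7): e=[-6,14,12] → ·
    (1,4)@(3, 9): e=[14,-6,12] → ·
    (2,4)@(5, 9): e=[2,2,16] → #
    (3,4)@(7, 9): e=[-10,10,20] → ·
  covered (3 px):
    · · · · · · · · · · ·
    · · · · · · · · · · ·
    # · · · · · · · · · ·
    · # · · · · · · · · ·
    · · # · · · · · · · ·

Result: [22,8,62]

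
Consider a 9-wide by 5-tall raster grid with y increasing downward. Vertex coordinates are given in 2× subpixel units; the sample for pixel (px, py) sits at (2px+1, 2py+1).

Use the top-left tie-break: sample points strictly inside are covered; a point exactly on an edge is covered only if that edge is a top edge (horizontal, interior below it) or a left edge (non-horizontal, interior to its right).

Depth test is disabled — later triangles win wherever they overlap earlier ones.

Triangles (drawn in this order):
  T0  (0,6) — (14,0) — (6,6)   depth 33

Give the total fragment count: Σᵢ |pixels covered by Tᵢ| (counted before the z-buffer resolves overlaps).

T0:
  2·area = 36
  edge (0, 6)→(14, 0): d=(14,-6) top-left  bias=+0
  edge (14, 0)→(6, 6): d=(-8,6) right/bottom  bias=-1
  edge (6, 6)→(0, 6): d=(-6,0) right/bottom  bias=-1
    (3,1)@(7, 3): e=[0,18,18] → █  [on edge]
    (4,1)@(9, 3): e=[12,6,18] → █
    (5,1)@(11, 3): e=[24,-6,18] → ·
    (1,2)@(3, 5): e=[4,26,6] → █
    (2,2)@(5, 5): e=[16,14,6] → █
    (4,2)@(9, 5): e=[40,-10,6] → ·
    (1,3)@(3, 7): e=[32,10,-6] → ·
    (2,3)@(5, 7): e=[44,-2,-6] → ·
    (3,3)@(7, 7): e=[56,-14,-6] → ·
  covered (5 px):
    · · · · · · · · ·
    · · · █ █ · · · ·
    · █ █ █ · · · · ·
    · · · · · · · · ·
    · · · · · · · · ·

Final: 5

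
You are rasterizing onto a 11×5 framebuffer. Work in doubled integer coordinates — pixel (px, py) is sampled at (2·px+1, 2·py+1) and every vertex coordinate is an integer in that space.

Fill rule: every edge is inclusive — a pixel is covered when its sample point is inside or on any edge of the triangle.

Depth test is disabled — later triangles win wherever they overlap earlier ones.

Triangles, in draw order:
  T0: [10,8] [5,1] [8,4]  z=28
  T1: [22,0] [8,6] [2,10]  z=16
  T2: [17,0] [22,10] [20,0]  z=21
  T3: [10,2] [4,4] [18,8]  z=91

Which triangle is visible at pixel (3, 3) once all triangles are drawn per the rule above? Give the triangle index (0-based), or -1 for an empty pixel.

T0:
  2·area = 6
  edge (10, 8)→(5, 1): d=(-5,-7) inclusive
  edge (5, 1)→(8, 4): d=(3,3) inclusive
  edge (8, 4)→(10, 8): d=(2,4) inclusive
    (2,0)@(5, 1): e=[0,0,6] → X  [on edge]
    (3,0)@(7, 1): e=[14,-6,-2] → .
    (2,1)@(5, 3): e=[-10,6,10] → .
    (3,1)@(7, 3): e=[4,0,2] → X  [on edge]
    (4,1)@(9, 3): e=[18,-6,-6] → .
    (3,2)@(7, 5): e=[-6,6,6] → .
    (4,2)@(9, 5): e=[8,0,-2] → .  [on edge]
    (5,3)@(11, 7): e=[12,0,-6] → .  [on edge]
    (6,4)@(13, 9): e=[16,0,-10] → .  [on edge]
  covered (2 px):
    . . X . . . . . . . .
    . . . X . . . . . . .
    . . . . . . . . . . .
    . . . . . . . . . . .
    . . . . . . . . . . .
T1:
  2·area = 20  (B↔C swapped to make it positive)
  edge (22, 0)→(2, 10): d=(-20,10) inclusive
  edge (2, 10)→(8, 6): d=(6,-4) inclusive
  edge (8, 6)→(22, 0): d=(14,-6) inclusive
    (7,1)@(15, 3): e=[10,10,0] → X  [on edge]
    (8,1)@(17, 3): e=[-10,18,12] → .
    (5,2)@(11, 5): e=[10,6,4] → X
    (6,2)@(13, 5): e=[-10,14,16] → .
    (7,2)@(15, 5): e=[-30,22,28] → .
    (3,3)@(7, 7): e=[10,2,8] → X
    (4,3)@(9, 7): e=[-10,10,20] → .
    (5,3)@(11, 7): e=[-30,18,32] → .
    (0,4)@(1, 9): e=[30,-10,0] → .  [on edge]
    (3,4)@(7, 9): e=[-30,14,36] → .
  covered (3 px):
    . . . . . . . . . . .
    . . . . . . . X . . .
    . . . . . X . . . . .
    . . . X . . . . . . .
    . . . . . . . . . . .
T2:
  2·area = 30  (B↔C swapped to make it positive)
  edge (17, 0)→(20, 0): d=(3,0) inclusive
  edge (20, 0)→(22, 10): d=(2,10) inclusive
  edge (22, 10)→(17, 0): d=(-5,-10) inclusive
    (9,0)@(19, 1): e=[3,12,15] → X
    (10,0)@(21, 1): e=[3,-8,35] → .
    (9,1)@(19, 3): e=[9,16,5] → X
    (10,1)@(21, 3): e=[9,-4,25] → .
    (9,2)@(19, 5): e=[15,20,-5] → .
    (10,2)@(21, 5): e=[15,0,15] → X  [on edge]
    (10,3)@(21, 7): e=[21,4,5] → X
    (10,4)@(21, 9): e=[27,8,-5] → .
  covered (4 px):
    . . . . . . . . . X .
    . . . . . . . . . X .
    . . . . . . . . . . X
    . . . . . . . . . . X
    . . . . . . . . . . .
T3:
  2·area = 52  (B↔C swapped to make it positive)
  edge (10, 2)→(18, 8): d=(8,6) inclusive
  edge (18, 8)→(4, 4): d=(-14,-4) inclusive
  edge (4, 4)→(10, 2): d=(6,-2) inclusive
    (6,0)@(13, 1): e=[-26,78,0] → .  [on edge]
    (3,1)@(7, 3): e=[26,26,0] → X  [on edge]
    (4,1)@(9, 3): e=[14,34,4] → X
    (5,1)@(11, 3): e=[2,42,8] → X
    (6,1)@(13, 3): e=[-10,50,12] → .
    (0,2)@(1, 5): e=[78,-26,0] → .  [on edge]
    (3,2)@(7, 5): e=[42,-2,12] → .
    (4,2)@(9, 5): e=[30,6,16] → X
    (6,2)@(13, 5): e=[6,22,24] → X
    (7,2)@(15, 5): e=[-6,30,28] → .
    (4,3)@(9, 7): e=[46,-22,28] → .
    (5,3)@(11, 7): e=[34,-14,32] → .
  covered (7 px):
    . . . . . . . . . . .
    . . . X X X . . . . .
    . . . . X X X . . . .
    . . . . . . . X . . .
    . . . . . . . . . . .

Z-buffer (winner per pixel, '.' = empty):
  . . 0 . . . . . . 2 .
  . . . 3 3 3 . 1 . 2 .
  . . . . 3 3 3 . . . 2
  . . . 1 . . . 3 . . 2
  . . . . . . . . . . .

Final: 1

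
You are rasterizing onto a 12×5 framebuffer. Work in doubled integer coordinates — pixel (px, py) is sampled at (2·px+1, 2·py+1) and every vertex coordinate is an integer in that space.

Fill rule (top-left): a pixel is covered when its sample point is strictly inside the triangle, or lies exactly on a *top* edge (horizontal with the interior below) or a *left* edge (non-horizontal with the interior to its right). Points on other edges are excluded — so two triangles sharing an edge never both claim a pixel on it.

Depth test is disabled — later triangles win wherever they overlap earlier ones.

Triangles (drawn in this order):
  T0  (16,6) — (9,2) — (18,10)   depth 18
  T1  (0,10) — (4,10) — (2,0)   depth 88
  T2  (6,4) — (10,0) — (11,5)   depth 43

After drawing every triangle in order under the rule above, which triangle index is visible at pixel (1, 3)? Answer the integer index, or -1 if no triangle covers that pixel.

T0:
  2·area = 20  (B↔C swapped to make it positive)
  edge (16, 6)→(18, 10): d=(2,4) right/bottom  bias=-1
  edge (18, 10)→(9, 2): d=(-9,-8) top-left  bias=+0
  edge (9, 2)→(16, 6): d=(7,4) right/bottom  bias=-1
    (6,2)@(13, 5): e=[10,5,5] → X
    (7,2)@(15, 5): e=[2,21,-3] → .
    (6,3)@(13, 7): e=[14,-13,19] → .
    (7,3)@(15, 7): e=[6,3,11] → X
    (8,3)@(17, 7): e=[-2,19,3] → .
    (7,4)@(15, 9): e=[10,-15,25] → .
    (8,4)@(17, 9): e=[2,1,17] → X
    (9,4)@(19, 9): e=[-6,17,9] → .
  covered (3 px):
    . . . . . . . . . . . .
    . . . . . . . . . . . .
    . . . . . . X . . . . .
    . . . . . . . X . . . .
    . . . . . . . . X . . .
T1:
  2·area = 40  (B↔C swapped to make it positive)
  edge (0, 10)→(2, 0): d=(2,-10) top-left  bias=+0
  edge (2, 0)→(4, 10): d=(2,10) right/bottom  bias=-1
  edge (4, 10)→(0, 10): d=(-4,0) right/bottom  bias=-1
    (0,2)@(1, 5): e=[0,20,20] → X  [on edge]
    (1,2)@(3, 5): e=[20,0,20] → .  [on edge]
    (0,3)@(1, 7): e=[4,24,12] → X
    (1,3)@(3, 7): e=[24,4,12] → X
    (2,3)@(5, 7): e=[44,-16,12] → .
    (0,4)@(1, 9): e=[8,28,4] → X
    (2,4)@(5, 9): e=[48,-12,4] → .
  covered (5 px):
    . . . . . . . . . . . .
    . . . . . . . . . . . .
    X . . . . . . . . . . .
    X X . . . . . . . . . .
    X X . . . . . . . . . .
T2:
  2·area = 24
  edge (6, 4)→(10, 0): d=(4,-4) top-left  bias=+0
  edge (10, 0)→(11, 5): d=(1,5) right/bottom  bias=-1
  edge (11, 5)→(6, 4): d=(-5,-1) top-left  bias=+0
    (4,0)@(9, 1): e=[0,6,18] → X  [on edge]
    (5,0)@(11, 1): e=[8,-4,20] → .
    (0,1)@(1, 3): e=[-24,48,0] → .  [on edge]
    (3,1)@(7, 3): e=[0,18,6] → X  [on edge]
    (5,1)@(11, 3): e=[16,-2,10] → .
    (2,2)@(5, 5): e=[0,30,-6] → .  [on edge]
    (3,2)@(7, 5): e=[8,20,-4] → .
    (4,2)@(9, 5): e=[16,10,-2] → .
    (5,2)@(11, 5): e=[24,0,0] → .  [on edge]
    (1,3)@(3, 7): e=[0,42,-18] → .  [on edge]
    (10,3)@(21, 7): e=[72,-48,0] → .  [on edge]
    (0,4)@(1, 9): e=[0,54,-30] → .  [on edge]
  covered (3 px):
    . . . . X . . . . . . .
    . . . X X . . . . . . .
    . . . . . . . . . . . .
    . . . . . . . . . . . .
    . . . . . . . . . . . .

Z-buffer (winner per pixel, '.' = empty):
  . . . . 2 . . . . . . .
  . . . 2 2 . . . . . . .
  1 . . . . . 0 . . . . .
  1 1 . . . . . 0 . . . .
  1 1 . . . . . . 0 . . .

Answer: 1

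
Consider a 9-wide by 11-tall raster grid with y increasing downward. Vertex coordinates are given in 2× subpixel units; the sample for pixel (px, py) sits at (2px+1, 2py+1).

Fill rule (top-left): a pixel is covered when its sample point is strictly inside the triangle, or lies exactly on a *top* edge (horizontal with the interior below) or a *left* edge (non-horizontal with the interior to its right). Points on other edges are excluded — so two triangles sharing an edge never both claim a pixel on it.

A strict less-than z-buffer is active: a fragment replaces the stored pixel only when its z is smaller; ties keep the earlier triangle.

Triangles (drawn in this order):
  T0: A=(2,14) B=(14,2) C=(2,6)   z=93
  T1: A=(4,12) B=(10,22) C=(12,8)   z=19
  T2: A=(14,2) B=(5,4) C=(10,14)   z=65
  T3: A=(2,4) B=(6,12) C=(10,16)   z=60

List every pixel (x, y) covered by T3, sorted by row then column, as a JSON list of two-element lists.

T0:
  2·area = 96  (B↔C swapped to make it positive)
  edge (2, 14)→(2, 6): d=(0,-8) top-left  bias=+0
  edge (2, 6)→(14, 2): d=(12,-4) top-left  bias=+0
  edge (14, 2)→(2, 14): d=(-12,12) right/bottom  bias=-1
    (7,0)@(15, 1): e=[104,-8,0] → ·  [on edge]
    (8,0)@(17, 1): e=[120,0,-24] → ·  [on edge]
    (5,1)@(11, 3): e=[72,0,24] → #  [on edge]
    (6,1)@(13, 3): e=[88,8,0] → ·  [on edge]
    (2,2)@(5, 5): e=[24,0,72] → #  [on edge]
    (3,2)@(7, 5): e=[40,8,48] → #
    (4,2)@(9, 5): e=[56,16,24] → #
    (5,2)@(11, 5): e=[72,24,0] → ·  [on edge]
    (1,3)@(3, 7): e=[8,16,72] → #
    (4,3)@(9, 7): e=[56,40,0] → ·  [on edge]
    (1,4)@(3, 9): e=[8,40,48] → #
    (3,4)@(7, 9): e=[40,56,0] → ·  [on edge]
    (2,5)@(5, 11): e=[24,72,0] → ·  [on edge]
    (1,6)@(3, 13): e=[8,88,0] → ·  [on edge]
    (0,7)@(1, 15): e=[-8,104,0] → ·  [on edge]
  covered (10 px):
    · · · · · · · · ·
    · · · · · # · · ·
    · · # # # · · · ·
    · # # # · · · · ·
    · # # · · · · · ·
    · # · · · · · · ·
    · · · · · · · · ·
    · · · · · · · · ·
    · · · · · · · · ·
    · · · · · · · · ·
    · · · · · · · · ·
T1:
  2·area = 104  (B↔C swapped to make it positive)
  edge (4, 12)→(12, 8): d=(8,-4) top-left  bias=+0
  edge (12, 8)→(10, 22): d=(-2,14) right/bottom  bias=-1
  edge (10, 22)→(4, 12): d=(-6,-10) top-left  bias=+0
    (6,0)@(13, 1): e=[-52,0,156] → ·  [on edge]
    (0,3)@(1, 7): e=[-52,156,0] → ·  [on edge]
    (5,4)@(11, 9): e=[4,12,88] → #
    (6,4)@(13, 9): e=[12,-16,108] → ·
    (3,5)@(7, 11): e=[4,64,36] → #
    (4,5)@(9, 11): e=[12,36,56] → #
    (6,5)@(13, 11): e=[28,-20,96] → ·
    (2,6)@(5, 13): e=[12,88,4] → #
    (6,6)@(13, 13): e=[44,-24,84] → ·
    (2,7)@(5, 15): e=[28,84,-8] → ·
    (3,7)@(7, 15): e=[36,56,12] → #
    (5,7)@(11, 15): e=[52,0,52] → ·  [on edge]
    (3,8)@(7, 17): e=[52,52,0] → #  [on edge]
  covered (13 px):
    · · · · · · · · ·
    · · · · · · · · ·
    · · · · · · · · ·
    · · · · · · · · ·
    · · · · · # · · ·
    · · · # # # · · ·
    · · # # # # · · ·
    · · · # # · · · ·
    · · · # # · · · ·
    · · · · # · · · ·
    · · · · · · · · ·
T2:
  2·area = 100  (B↔C swapped to make it positive)
  edge (14, 2)→(10, 14): d=(-4,12) right/bottom  bias=-1
  edge (10, 14)→(5, 4): d=(-5,-10) top-left  bias=+0
  edge (5, 4)→(14, 2): d=(9,-2) top-left  bias=+0
    (5,1)@(11, 3): e=[32,65,3] → #
    (6,1)@(13, 3): e=[8,85,7] → #
    (7,1)@(15, 3): e=[-16,105,11] → ·
    (3,2)@(7, 5): e=[72,15,13] → #
    (4,2)@(9, 5): e=[48,35,17] → #
    (6,2)@(13, 5): e=[0,75,25] → ·  [on edge]
    (3,3)@(7, 7): e=[64,5,31] → #
    (6,3)@(13, 7): e=[-8,65,43] → ·
    (3,4)@(7, 9): e=[56,-5,49] → ·
    (4,4)@(9, 9): e=[32,15,53] → #
    (6,4)@(13, 9): e=[-16,55,61] → ·
    (4,5)@(9, 11): e=[24,5,71] → #
    (5,5)@(11, 11): e=[0,25,75] → ·  [on edge]
    (4,8)@(9, 17): e=[0,-25,125] → ·  [on edge]
  covered (11 px):
    · · · · · · · · ·
    · · · · · # # · ·
    · · · # # # · · ·
    · · · # # # · · ·
    · · · · # # · · ·
    · · · · # · · · ·
    · · · · · · · · ·
    · · · · · · · · ·
    · · · · · · · · ·
    · · · · · · · · ·
    · · · · · · · · ·
T3:
  2·area = 16  (B↔C swapped to make it positive)
  edge (2, 4)→(10, 16): d=(8,12) right/bottom  bias=-1
  edge (10, 16)→(6, 12): d=(-4,-4) top-left  bias=+0
  edge (6, 12)→(2, 4): d=(-4,-8) top-left  bias=+0
    (0,3)@(1, 7): e=[36,0,-20] → ·  [on edge]
    (1,4)@(3, 9): e=[28,0,-12] → ·  [on edge]
    (2,4)@(5, 9): e=[4,8,4] → #
    (3,4)@(7, 9): e=[-20,16,20] → ·
    (2,5)@(5, 11): e=[20,0,-4] → ·  [on edge]
    (3,6)@(7, 13): e=[12,0,4] → #  [on edge]
    (4,6)@(9, 13): e=[-12,8,20] → ·
    (3,7)@(7, 15): e=[28,-8,-4] → ·
    (4,7)@(9, 15): e=[4,0,12] → #  [on edge]
    (5,7)@(11, 15): e=[-20,8,28] → ·
    (4,8)@(9, 17): e=[20,-8,4] → ·
    (5,8)@(11, 17): e=[-4,0,20] → ·  [on edge]
    (6,9)@(13, 19): e=[-12,0,28] → ·  [on edge]
    (7,10)@(15, 21): e=[-20,0,36] → ·  [on edge]
  covered (3 px):
    · · · · · · · · ·
    · · · · · · · · ·
    · · · · · · · · ·
    · · · · · · · · ·
    · · # · · · · · ·
    · · · · · · · · ·
    · · · # · · · · ·
    · · · · # · · · ·
    · · · · · · · · ·
    · · · · · · · · ·
    · · · · · · · · ·

Answer: [[2,4],[3,6],[4,7]]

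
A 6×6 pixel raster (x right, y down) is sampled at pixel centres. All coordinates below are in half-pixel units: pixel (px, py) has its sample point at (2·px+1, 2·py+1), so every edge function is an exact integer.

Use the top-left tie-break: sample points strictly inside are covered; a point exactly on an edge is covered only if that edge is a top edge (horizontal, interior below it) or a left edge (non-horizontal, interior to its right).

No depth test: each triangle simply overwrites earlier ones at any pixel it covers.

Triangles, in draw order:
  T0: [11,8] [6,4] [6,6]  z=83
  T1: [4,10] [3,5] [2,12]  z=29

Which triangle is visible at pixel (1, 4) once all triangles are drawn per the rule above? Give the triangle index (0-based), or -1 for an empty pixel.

T0:
  2·area = 10  (B↔C swapped to make it positive)
  edge (11, 8)→(6, 6): d=(-5,-2) top-left  bias=+0
  edge (6, 6)→(6, 4): d=(0,-2) top-left  bias=+0
  edge (6, 4)→(11, 8): d=(5,4) right/bottom  bias=-1
    (3,2)@(7, 5): e=[7,2,1] → X
    (4,2)@(9, 5): e=[11,6,-7] → .
    (3,3)@(7, 7): e=[-3,2,11] → .
    (4,3)@(9, 7): e=[1,6,3] → X
    (5,3)@(11, 7): e=[5,10,-5] → .
    (4,4)@(9, 9): e=[-9,6,13] → .
  covered (2 px):
    . . . . . .
    . . . . . .
    . . . X . .
    . . . . X .
    . . . . . .
    . . . . . .
T1:
  2·area = 12  (B↔C swapped to make it positive)
  edge (4, 10)→(2, 12): d=(-2,2) right/bottom  bias=-1
  edge (2, 12)→(3, 5): d=(1,-7) top-left  bias=+0
  edge (3, 5)→(4, 10): d=(1,5) right/bottom  bias=-1
    (5,1)@(11, 3): e=[0,54,-42] → .  [on edge]
    (1,2)@(3, 5): e=[12,0,0] → .  [on edge]
    (4,2)@(9, 5): e=[0,42,-30] → .  [on edge]
    (1,3)@(3, 7): e=[8,2,2] → X
    (2,3)@(5, 7): e=[4,16,-8] → .
    (3,3)@(7, 7): e=[0,30,-18] → .  [on edge]
    (1,4)@(3, 9): e=[4,4,4] → X
    (2,4)@(5, 9): e=[0,18,-6] → .  [on edge]
    (1,5)@(3, 11): e=[0,6,6] → .  [on edge]
  covered (2 px):
    . . . . . .
    . . . . . .
    . . . . . .
    . X . . . .
    . X . . . .
    . . . . . .

Z-buffer (winner per pixel, '.' = empty):
  . . . . . .
  . . . . . .
  . . . 0 . .
  . 1 . . 0 .
  . 1 . . . .
  . . . . . .

Final: 1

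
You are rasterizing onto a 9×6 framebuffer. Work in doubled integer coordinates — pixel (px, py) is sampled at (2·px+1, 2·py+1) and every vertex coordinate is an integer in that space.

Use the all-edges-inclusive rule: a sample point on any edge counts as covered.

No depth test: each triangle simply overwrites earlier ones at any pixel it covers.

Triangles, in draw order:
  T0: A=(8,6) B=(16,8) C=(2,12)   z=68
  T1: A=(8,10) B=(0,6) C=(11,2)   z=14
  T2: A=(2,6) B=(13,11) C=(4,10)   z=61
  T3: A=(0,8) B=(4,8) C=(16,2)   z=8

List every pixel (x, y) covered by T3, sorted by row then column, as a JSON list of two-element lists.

T0:
  2·area = 60
  edge (8, 6)→(16, 8): d=(8,2) inclusive
  edge (16, 8)→(2, 12): d=(-14,4) inclusive
  edge (2, 12)→(8, 6): d=(6,-6) inclusive
    (6,0)@(13, 1): e=[-50,110,0] → ·  [on edge]
    (5,1)@(11, 3): e=[-30,90,0] → ·  [on edge]
    (4,2)@(9, 5): e=[-10,70,0] → ·  [on edge]
    (3,3)@(7, 7): e=[10,50,0] → █  [on edge]
    (4,3)@(9, 7): e=[6,42,12] → █
    (5,3)@(11, 7): e=[2,34,24] → █
    (6,3)@(13, 7): e=[-2,26,36] → ·
    (2,4)@(5, 9): e=[30,30,0] → █  [on edge]
    (6,4)@(13, 9): e=[14,-2,48] → ·
    (1,5)@(3, 11): e=[50,10,0] → █  [on edge]
    (3,5)@(7, 11): e=[42,-6,24] → ·
    (4,5)@(9, 11): e=[38,-14,36] → ·
  covered (9 px):
    · · · · · · · · ·
    · · · · · · · · ·
    · · · · · · · · ·
    · · · █ █ █ · · ·
    · · █ █ █ █ · · ·
    · █ █ · · · · · ·
T1:
  2·area = 76
  edge (8, 10)→(0, 6): d=(-8,-4) inclusive
  edge (0, 6)→(11, 2): d=(11,-4) inclusive
  edge (11, 2)→(8, 10): d=(-3,8) inclusive
    (4,1)@(9, 3): e=[60,3,13] → █
    (5,1)@(11, 3): e=[68,11,-3] → ·
    (1,2)@(3, 5): e=[20,1,55] → █
    (2,2)@(5, 5): e=[28,9,39] → █
    (3,2)@(7, 5): e=[36,17,23] → █
    (5,2)@(11, 5): e=[52,33,-9] → ·
    (1,3)@(3, 7): e=[4,23,49] → █
    (5,3)@(11, 7): e=[36,55,-15] → ·
    (1,4)@(3, 9): e=[-12,45,43] → ·
    (2,4)@(5, 9): e=[-4,53,27] → ·
    (3,4)@(7, 9): e=[4,61,11] → █
    (4,4)@(9, 9): e=[12,69,-5] → ·
  covered (10 px):
    · · · · · · · · ·
    · · · · █ · · · ·
    · █ █ █ █ · · · ·
    · █ █ █ █ · · · ·
    · · · █ · · · · ·
    · · · · · · · · ·
T2:
  2·area = 34
  edge (2, 6)→(13, 11): d=(11,5) inclusive
  edge (13, 11)→(4, 10): d=(-9,-1) inclusive
  edge (4, 10)→(2, 6): d=(-2,-4) inclusive
    (1,3)@(3, 7): e=[6,26,2] → █
    (2,3)@(5, 7): e=[-4,28,10] → ·
    (1,4)@(3, 9): e=[28,8,-2] → ·
    (2,4)@(5, 9): e=[18,10,6] → █
    (3,4)@(7, 9): e=[8,12,14] → █
    (4,4)@(9, 9): e=[-2,14,22] → ·
    (2,5)@(5, 11): e=[40,-8,2] → ·
    (3,5)@(7, 11): e=[30,-6,10] → ·
    (6,5)@(13, 11): e=[0,0,34] → █  [on edge]
    (7,5)@(15, 11): e=[-10,2,42] → ·
  covered (4 px):
    · · · · · · · · ·
    · · · · · · · · ·
    · · · · · · · · ·
    · █ · · · · · · ·
    · · █ █ · · · · ·
    · · · · · · █ · ·
T3:
  2·area = 24  (B↔C swapped to make it positive)
  edge (0, 8)→(16, 2): d=(16,-6) inclusive
  edge (16, 2)→(4, 8): d=(-12,6) inclusive
  edge (4, 8)→(0, 8): d=(-4,0) inclusive
    (4,2)@(9, 5): e=[6,6,12] → █
    (5,2)@(11, 5): e=[18,-6,12] → ·
    (1,3)@(3, 7): e=[2,18,4] → █
    (2,3)@(5, 7): e=[14,6,4] → █
    (3,3)@(7, 7): e=[26,-6,4] → ·
    (4,3)@(9, 7): e=[38,-18,4] → ·
    (1,4)@(3, 9): e=[34,-6,-4] → ·
    (2,4)@(5, 9): e=[46,-18,-4] → ·
  covered (3 px):
    · · · · · · · · ·
    · · · · · · · · ·
    · · · · █ · · · ·
    · █ █ · · · · · ·
    · · · · · · · · ·
    · · · · · · · · ·

Final: [[4,2],[1,3],[2,3]]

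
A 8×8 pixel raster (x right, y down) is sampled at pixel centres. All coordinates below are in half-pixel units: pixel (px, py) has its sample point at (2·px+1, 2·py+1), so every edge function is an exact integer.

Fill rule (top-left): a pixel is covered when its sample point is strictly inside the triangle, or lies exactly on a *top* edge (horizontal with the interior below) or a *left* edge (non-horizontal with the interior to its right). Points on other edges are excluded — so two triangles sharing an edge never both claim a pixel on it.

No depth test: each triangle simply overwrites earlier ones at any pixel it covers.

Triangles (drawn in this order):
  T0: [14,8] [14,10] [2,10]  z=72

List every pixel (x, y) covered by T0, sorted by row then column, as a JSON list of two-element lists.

T0:
  2·area = 24
  edge (14, 8)→(14, 10): d=(0,2) right/bottom  bias=-1
  edge (14, 10)→(2, 10): d=(-12,0) right/bottom  bias=-1
  edge (2, 10)→(14, 8): d=(12,-2) top-left  bias=+0
    (4,4)@(9, 9): e=[10,12,2] → #
    (5,4)@(11, 9): e=[6,12,6] → #
    (6,4)@(13, 9): e=[2,12,10] → #
    (7,4)@(15, 9): e=[-2,12,14] → ·
    (4,5)@(9, 11): e=[10,-12,26] → ·
    (5,5)@(11, 11): e=[6,-12,30] → ·
    (6,5)@(13, 11): e=[2,-12,34] → ·
  covered (3 px):
    · · · · · · · ·
    · · · · · · · ·
    · · · · · · · ·
    · · · · · · · ·
    · · · · # # # ·
    · · · · · · · ·
    · · · · · · · ·
    · · · · · · · ·

Answer: [[4,4],[5,4],[6,4]]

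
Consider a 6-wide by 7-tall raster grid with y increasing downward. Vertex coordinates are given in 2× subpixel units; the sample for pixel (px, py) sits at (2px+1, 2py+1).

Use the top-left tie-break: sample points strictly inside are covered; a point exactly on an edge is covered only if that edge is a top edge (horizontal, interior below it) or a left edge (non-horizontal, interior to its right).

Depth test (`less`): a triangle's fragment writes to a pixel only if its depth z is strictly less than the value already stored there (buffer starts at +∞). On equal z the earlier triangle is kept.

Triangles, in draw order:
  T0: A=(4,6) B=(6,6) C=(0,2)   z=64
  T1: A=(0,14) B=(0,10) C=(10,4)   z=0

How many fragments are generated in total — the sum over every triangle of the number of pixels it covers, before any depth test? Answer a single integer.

T0:
  2·area = 8  (B↔C swapped to make it positive)
  edge (4, 6)→(0, 2): d=(-4,-4) top-left  bias=+0
  edge (0, 2)→(6, 6): d=(6,4) right/bottom  bias=-1
  edge (6, 6)→(4, 6): d=(-2,0) right/bottom  bias=-1
    (0,1)@(1, 3): e=[0,2,6] → #  [on edge]
    (1,1)@(3, 3): e=[8,-6,6] → ·
    (0,2)@(1, 5): e=[-8,14,2] → ·
    (1,2)@(3, 5): e=[0,6,2] → #  [on edge]
    (2,2)@(5, 5): e=[8,-2,2] → ·
    (1,3)@(3, 7): e=[-8,18,-2] → ·
    (2,3)@(5, 7): e=[0,10,-2] → ·  [on edge]
    (3,4)@(7, 9): e=[0,14,-6] → ·  [on edge]
    (4,5)@(9, 11): e=[0,18,-10] → ·  [on edge]
    (5,6)@(11, 13): e=[0,22,-14] → ·  [on edge]
  covered (2 px):
    · · · · · ·
    # · · · · ·
    · # · · · ·
    · · · · · ·
    · · · · · ·
    · · · · · ·
    · · · · · ·
T1:
  2·area = 40
  edge (0, 14)→(0, 10): d=(0,-4) top-left  bias=+0
  edge (0, 10)→(10, 4): d=(10,-6) top-left  bias=+0
  edge (10, 4)→(0, 14): d=(-10,10) right/bottom  bias=-1
    (5,1)@(11, 3): e=[44,-4,0] → ·  [on edge]
    (4,2)@(9, 5): e=[36,4,0] → ·  [on edge]
    (2,3)@(5, 7): e=[20,0,20] → #  [on edge]
    (3,3)@(7, 7): e=[28,12,0] → ·  [on edge]
    (1,4)@(3, 9): e=[12,8,20] → #
    (2,4)@(5, 9): e=[20,20,0] → ·  [on edge]
    (0,5)@(1, 11): e=[4,16,20] → #
    (1,5)@(3, 11): e=[12,28,0] → ·  [on edge]
    (0,6)@(1, 13): e=[4,36,0] → ·  [on edge]
  covered (3 px):
    · · · · · ·
    · · · · · ·
    · · · · · ·
    · · # · · ·
    · # · · · ·
    # · · · · ·
    · · · · · ·

Answer: 5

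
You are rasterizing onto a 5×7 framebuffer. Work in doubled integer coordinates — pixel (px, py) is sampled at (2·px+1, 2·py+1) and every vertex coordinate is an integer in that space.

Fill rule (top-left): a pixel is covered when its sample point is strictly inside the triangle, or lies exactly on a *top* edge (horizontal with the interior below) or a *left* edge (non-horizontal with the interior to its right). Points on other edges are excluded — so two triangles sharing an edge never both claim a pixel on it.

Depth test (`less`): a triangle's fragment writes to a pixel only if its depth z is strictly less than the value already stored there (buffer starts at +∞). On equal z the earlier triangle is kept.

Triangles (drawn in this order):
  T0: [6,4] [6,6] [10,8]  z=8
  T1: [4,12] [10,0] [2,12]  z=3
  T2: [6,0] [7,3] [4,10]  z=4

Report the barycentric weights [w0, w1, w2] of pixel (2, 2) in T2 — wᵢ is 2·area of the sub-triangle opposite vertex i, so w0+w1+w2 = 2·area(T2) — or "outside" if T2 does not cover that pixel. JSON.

T0:
  2·area = 8  (B↔C swapped to make it positive)
  edge (6, 4)→(10, 8): d=(4,4) right/bottom  bias=-1
  edge (10, 8)→(6, 6): d=(-4,-2) top-left  bias=+0
  edge (6, 6)→(6, 4): d=(0,-2) top-left  bias=+0
    (1,0)@(3, 1): e=[0,14,-6] → ·  [on edge]
    (2,1)@(5, 3): e=[0,10,-2] → ·  [on edge]
    (3,2)@(7, 5): e=[0,6,2] → ·  [on edge]
    (4,3)@(9, 7): e=[0,2,6] → ·  [on edge]
  covered (0 px):
    · · · · ·
    · · · · ·
    · · · · ·
    · · · · ·
    · · · · ·
    · · · · ·
    · · · · ·
T1:
  2·area = 24  (B↔C swapped to make it positive)
  edge (4, 12)→(2, 12): d=(-2,0) right/bottom  bias=-1
  edge (2, 12)→(10, 0): d=(8,-12) top-left  bias=+0
  edge (10, 0)→(4, 12): d=(-6,12) right/bottom  bias=-1
    (3,2)@(7, 5): e=[14,4,6] → █
    (4,2)@(9, 5): e=[14,28,-18] → ·
    (3,3)@(7, 7): e=[10,20,-6] → ·
    (2,4)@(5, 9): e=[6,12,6] → █
    (3,4)@(7, 9): e=[6,36,-18] → ·
    (1,5)@(3, 11): e=[2,4,18] → █
    (2,5)@(5, 11): e=[2,28,-6] → ·
    (1,6)@(3, 13): e=[-2,20,6] → ·
  covered (3 px):
    · · · · ·
    · · · · ·
    · · · █ ·
    · · · · ·
    · · █ · ·
    · █ · · ·
    · · · · ·
T2:
  2·area = 16
  edge (6, 0)→(7, 3): d=(1,3) right/bottom  bias=-1
  edge (7, 3)→(4, 10): d=(-3,7) right/bottom  bias=-1
  edge (4, 10)→(6, 0): d=(2,-10) top-left  bias=+0
    (3,1)@(7, 3): e=[0,0,16] → ·  [on edge]
    (2,2)@(5, 5): e=[8,8,0] → █  [on edge]
    (3,2)@(7, 5): e=[2,-6,20] → ·
    (2,3)@(5, 7): e=[10,2,4] → █
    (3,3)@(7, 7): e=[4,-12,24] → ·
    (2,4)@(5, 9): e=[12,-4,8] → ·
    (4,4)@(9, 9): e=[0,-32,48] → ·  [on edge]
  covered (2 px):
    · · · · ·
    · · · · ·
    · · █ · ·
    · · █ · ·
    · · · · ·
    · · · · ·
    · · · · ·

Result: [8,0,8]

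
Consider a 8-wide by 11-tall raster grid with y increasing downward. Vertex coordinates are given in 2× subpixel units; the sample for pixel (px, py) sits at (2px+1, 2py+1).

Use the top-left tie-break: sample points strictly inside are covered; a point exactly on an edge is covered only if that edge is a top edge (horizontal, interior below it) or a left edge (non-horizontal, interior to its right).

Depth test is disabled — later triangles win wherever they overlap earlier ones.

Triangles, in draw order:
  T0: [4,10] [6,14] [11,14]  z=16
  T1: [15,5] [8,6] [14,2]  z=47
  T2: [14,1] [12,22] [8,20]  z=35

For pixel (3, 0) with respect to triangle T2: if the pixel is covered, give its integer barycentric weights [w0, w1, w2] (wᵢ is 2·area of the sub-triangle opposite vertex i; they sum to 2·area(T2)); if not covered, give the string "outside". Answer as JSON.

T0:
  2·area = 20  (B↔C swapped to make it positive)
  edge (4, 10)→(11, 14): d=(7,4) right/bottom  bias=-1
  edge (11, 14)→(6, 14): d=(-5,0) right/bottom  bias=-1
  edge (6, 14)→(4, 10): d=(-2,-4) top-left  bias=+0
    (2,5)@(5, 11): e=[3,15,2] → X
    (3,5)@(7, 11): e=[-5,15,10] → .
    (2,6)@(5, 13): e=[17,5,-2] → .
    (3,6)@(7, 13): e=[9,5,6] → X
    (4,6)@(9, 13): e=[1,5,14] → X
    (5,6)@(11, 13): e=[-7,5,22] → .
    (3,7)@(7, 15): e=[23,-5,2] → .
    (4,7)@(9, 15): e=[15,-5,10] → .
  covered (3 px):
    . . . . . . . .
    . . . . . . . .
    . . . . . . . .
    . . . . . . . .
    . . . . . . . .
    . . X . . . . .
    . . . X X . . .
    . . . . . . . .
    . . . . . . . .
    . . . . . . . .
    . . . . . . . .
T1:
  2·area = 22
  edge (15, 5)→(8, 6): d=(-7,1) right/bottom  bias=-1
  edge (8, 6)→(14, 2): d=(6,-4) top-left  bias=+0
  edge (14, 2)→(15, 5): d=(1,3) right/bottom  bias=-1
    (6,1)@(13, 3): e=[16,2,4] → X
    (7,1)@(15, 3): e=[14,10,-2] → .
    (5,2)@(11, 5): e=[4,6,12] → X
    (7,2)@(15, 5): e=[0,22,0] → .  [on edge]
    (0,3)@(1, 7): e=[0,-22,44] → .  [on edge]
    (5,3)@(11, 7): e=[-10,18,14] → .
    (6,3)@(13, 7): e=[-12,26,8] → .
  covered (3 px):
    . . . . . . . .
    . . . . . . X .
    . . . . . X X .
    . . . . . . . .
    . . . . . . . .
    . . . . . . . .
    . . . . . . . .
    . . . . . . . .
    . . . . . . . .
    . . . . . . . .
    . . . . . . . .
T2:
  2·area = 88
  edge (14, 1)→(12, 22): d=(-2,21) right/bottom  bias=-1
  edge (12, 22)→(8, 20): d=(-4,-2) top-left  bias=+0
  edge (8, 20)→(14, 1): d=(6,-19) top-left  bias=+0
    (6,2)@(13, 5): e=[13,70,5] → X
    (7,2)@(15, 5): e=[-29,74,43] → .
    (6,3)@(13, 7): e=[9,62,17] → X
    (7,3)@(15, 7): e=[-33,66,55] → .
    (6,4)@(13, 9): e=[5,54,29] → X
    (7,4)@(15, 9): e=[-37,58,67] → .
    (5,5)@(11, 11): e=[43,42,3] → X
    (7,5)@(15, 11): e=[-41,50,79] → .
    (5,6)@(11, 13): e=[39,34,15] → X
    (6,6)@(13, 13): e=[-3,38,53] → .
    (5,7)@(11, 15): e=[35,26,27] → X
    (6,7)@(13, 15): e=[-7,30,65] → .
  covered (12 px):
    . . . . . . . .
    . . . . . . . .
    . . . . . . X .
    . . . . . . X .
    . . . . . . X .
    . . . . . X X .
    . . . . . X . .
    . . . . . X . .
    . . . . X X . .
    . . . . X X . .
    . . . . . X . .

Result: "outside"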